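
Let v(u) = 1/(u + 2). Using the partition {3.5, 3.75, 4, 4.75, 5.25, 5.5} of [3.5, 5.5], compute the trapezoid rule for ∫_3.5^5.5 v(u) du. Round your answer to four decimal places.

0.3105

Subinterval widths: 0.25, 0.25, 0.75, 0.5, 0.25.
v(3.5) = 2/11, v(3.75) = 4/23, v(4) = 1/6, v(4.75) = 4/27, v(5.25) = 4/29, v(5.5) = 2/15.
On each subinterval the trapezoid contributes (Δu_i/2)·[v(u_{i-1}) + v(u_i)].
Sum ≈ 0.3105.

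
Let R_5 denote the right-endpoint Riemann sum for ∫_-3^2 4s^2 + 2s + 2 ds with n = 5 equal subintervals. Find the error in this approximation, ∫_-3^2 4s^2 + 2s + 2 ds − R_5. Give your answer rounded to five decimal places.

Exact integral: ∫_-3^2 f(s) ds ≈ 51.6666667.
R_5 = 50.
Error ≈ 51.6666667 − 50 ≈ 1.66667.

1.66667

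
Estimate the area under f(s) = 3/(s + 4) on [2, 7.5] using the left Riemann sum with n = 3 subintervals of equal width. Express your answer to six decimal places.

Δs = (7.5 − 2)/3 = 11/6.
Left endpoints: 2, 23/6, 17/3.
f(2) = 0.5, f(23/6) = 18/47, f(17/3) = 9/29.
Sum = Δs · [f(2) + f(23/6) + f(17/3)].
Sum ≈ 2.187760.

2.187760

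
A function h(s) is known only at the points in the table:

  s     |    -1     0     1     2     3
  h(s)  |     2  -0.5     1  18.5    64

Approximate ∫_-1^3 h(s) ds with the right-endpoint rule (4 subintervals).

83

Δs = 1.
Sum = 1·[(-0.5) + 1 + 18.5 + 64] = 83.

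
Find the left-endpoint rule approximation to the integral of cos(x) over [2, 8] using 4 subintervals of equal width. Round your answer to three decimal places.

-0.139

Δx = (8 − 2)/4 = 1.5.
Left endpoints: 2, 3.5, 5, 6.5.
f(2) ≈ -0.416, f(3.5) ≈ -0.936, f(5) ≈ 0.284, f(6.5) ≈ 0.977.
Sum = Δx · [f(2) + f(3.5) + f(5) + f(6.5)].
Sum ≈ -0.139.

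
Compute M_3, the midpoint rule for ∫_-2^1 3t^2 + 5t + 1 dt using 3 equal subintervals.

Δt = (1 − (-2))/3 = 1.
Midpoints: -1.5, -0.5, 0.5.
f(-1.5) = 0.25, f(-0.5) = -0.75, f(0.5) = 4.25.
Sum = Δt · [f(-1.5) + f(-0.5) + f(0.5)].
Sum = 3.75.

3.75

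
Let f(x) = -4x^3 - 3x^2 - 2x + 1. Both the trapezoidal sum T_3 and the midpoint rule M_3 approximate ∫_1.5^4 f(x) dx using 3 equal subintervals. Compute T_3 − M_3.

-15.625

T_3 ≈ -333.229167.
M_3 ≈ -317.604167.
T_3 − M_3 = -15.625.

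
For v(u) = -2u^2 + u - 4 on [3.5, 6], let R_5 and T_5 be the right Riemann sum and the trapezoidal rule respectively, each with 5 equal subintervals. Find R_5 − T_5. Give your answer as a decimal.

R_5 = -125.
T_5 = -113.75.
R_5 − T_5 = -11.25.

-11.25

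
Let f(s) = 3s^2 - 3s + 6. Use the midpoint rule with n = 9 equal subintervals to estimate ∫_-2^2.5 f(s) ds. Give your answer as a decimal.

46.96875

Δs = (2.5 − (-2))/9 = 0.5.
Midpoints: -1.75, -1.25, -0.75, -0.25, 0.25, 0.75, 1.25, 1.75, 2.25.
f(-1.75) = 20.4375, f(-1.25) = 14.4375, f(-0.75) = 9.9375, f(-0.25) = 6.9375, f(0.25) = 5.4375, f(0.75) = 5.4375, f(1.25) = 6.9375, f(1.75) = 9.9375, f(2.25) = 14.4375.
Sum = Δs · [f(-1.75) + f(-1.25) + f(-0.75) + ...].
Sum = 46.96875.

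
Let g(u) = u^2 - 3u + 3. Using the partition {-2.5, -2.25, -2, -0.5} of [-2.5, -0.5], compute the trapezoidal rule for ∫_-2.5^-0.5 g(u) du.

20.734375

Subinterval widths: 0.25, 0.25, 1.5.
g(-2.5) = 16.75, g(-2.25) = 14.8125, g(-2) = 13, g(-0.5) = 4.75.
On each subinterval the trapezoid contributes (Δu_i/2)·[g(u_{i-1}) + g(u_i)].
Sum = 20.734375.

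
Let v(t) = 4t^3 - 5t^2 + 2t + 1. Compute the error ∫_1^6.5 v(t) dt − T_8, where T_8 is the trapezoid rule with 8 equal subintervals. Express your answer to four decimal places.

-17.3307

Exact integral: ∫_1^6.5 v(t) dt ≈ 1374.770833.
T_8 = 1392.1015625.
Error ≈ 1374.770833 − 1392.1015625 ≈ -17.3307.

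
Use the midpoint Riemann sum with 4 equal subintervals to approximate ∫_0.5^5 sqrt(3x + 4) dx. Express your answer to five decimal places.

15.55321

Δx = (5 − 0.5)/4 = 1.125.
Midpoints: 1.0625, 2.1875, 3.3125, 4.4375.
f(1.0625) ≈ 2.68095, f(2.1875) ≈ 3.25000, f(3.3125) ≈ 3.73330, f(4.4375) ≈ 4.16083.
Sum = Δx · [f(1.0625) + f(2.1875) + f(3.3125) + f(4.4375)].
Sum ≈ 15.55321.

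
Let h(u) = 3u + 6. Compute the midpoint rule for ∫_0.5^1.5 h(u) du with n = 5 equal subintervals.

Δu = (1.5 − 0.5)/5 = 0.2.
Midpoints: 0.6, 0.8, 1, 1.2, 1.4.
h(0.6) = 7.8, h(0.8) = 8.4, h(1) = 9, h(1.2) = 9.6, h(1.4) = 10.2.
Sum = Δu · [h(0.6) + h(0.8) + h(1) + h(1.2) + h(1.4)].
Sum = 9.

9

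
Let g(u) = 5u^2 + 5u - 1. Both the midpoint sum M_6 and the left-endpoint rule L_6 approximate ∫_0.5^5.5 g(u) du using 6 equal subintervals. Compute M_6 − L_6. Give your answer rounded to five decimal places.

M_6 ≈ 345.6365741.
L_6 ≈ 277.0601852.
M_6 − L_6 ≈ 68.57639.

68.57639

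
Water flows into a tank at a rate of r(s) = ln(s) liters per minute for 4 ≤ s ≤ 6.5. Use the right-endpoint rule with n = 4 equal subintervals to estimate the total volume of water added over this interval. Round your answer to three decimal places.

4.270

Δs = (6.5 − 4)/4 = 0.625.
Right endpoints: 4.625, 5.25, 5.875, 6.5.
r(4.625) ≈ 1.531, r(5.25) ≈ 1.658, r(5.875) ≈ 1.771, r(6.5) ≈ 1.872.
Sum = Δs · [r(4.625) + r(5.25) + r(5.875) + r(6.5)].
Sum ≈ 4.270.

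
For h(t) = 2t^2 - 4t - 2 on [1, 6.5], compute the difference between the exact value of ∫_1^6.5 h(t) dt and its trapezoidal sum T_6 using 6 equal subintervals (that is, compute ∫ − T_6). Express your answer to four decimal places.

-1.5405

Exact integral: ∫_1^6.5 h(t) dt ≈ 88.916667.
T_6 ≈ 90.457176.
Error ≈ 88.916667 − 90.457176 ≈ -1.5405.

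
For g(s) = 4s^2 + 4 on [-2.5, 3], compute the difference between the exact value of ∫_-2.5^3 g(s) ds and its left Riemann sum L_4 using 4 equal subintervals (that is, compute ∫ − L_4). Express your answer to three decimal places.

Exact integral: ∫_-2.5^3 g(s) ds ≈ 78.83333.
L_4 = 78.203125.
Error ≈ 78.83333 − 78.203125 ≈ 0.630.

0.630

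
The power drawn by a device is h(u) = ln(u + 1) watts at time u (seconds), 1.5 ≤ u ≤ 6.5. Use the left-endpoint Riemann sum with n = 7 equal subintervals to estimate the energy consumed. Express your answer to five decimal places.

Δu = (6.5 − 1.5)/7 = 5/7.
Left endpoints: 1.5, 31/14, 41/14, 51/14, 61/14, 71/14, 81/14.
h(1.5) ≈ 0.91629, h(31/14) ≈ 1.16761, h(41/14) ≈ 1.36828, h(51/14) ≈ 1.53533, h(61/14) ≈ 1.67843, h(71/14) ≈ 1.80359, h(81/14) ≈ 1.91482.
Sum = Δu · [h(1.5) + h(31/14) + h(41/14) + ...].
Sum ≈ 7.41739.

7.41739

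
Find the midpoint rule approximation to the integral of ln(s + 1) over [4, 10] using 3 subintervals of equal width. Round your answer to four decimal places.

Δs = (10 − 4)/3 = 2.
Midpoints: 5, 7, 9.
f(5) ≈ 1.7918, f(7) ≈ 2.0794, f(9) ≈ 2.3026.
Sum = Δs · [f(5) + f(7) + f(9)].
Sum ≈ 12.3476.

12.3476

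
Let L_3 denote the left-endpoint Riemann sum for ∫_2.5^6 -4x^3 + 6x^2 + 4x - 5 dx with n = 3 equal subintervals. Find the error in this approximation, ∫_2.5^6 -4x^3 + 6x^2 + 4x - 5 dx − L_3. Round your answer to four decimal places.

-319.5208

Exact integral: ∫_2.5^6 f(x) dx = -814.1875.
L_3 ≈ -494.666667.
Error ≈ -814.1875 − (-494.666667) ≈ -319.5208.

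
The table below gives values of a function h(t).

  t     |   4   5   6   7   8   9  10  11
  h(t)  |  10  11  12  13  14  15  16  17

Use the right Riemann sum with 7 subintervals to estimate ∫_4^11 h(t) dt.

98

Δt = 1.
Sum = 1·[11 + 12 + 13 + 14 + 15 + 16 + 17] = 98.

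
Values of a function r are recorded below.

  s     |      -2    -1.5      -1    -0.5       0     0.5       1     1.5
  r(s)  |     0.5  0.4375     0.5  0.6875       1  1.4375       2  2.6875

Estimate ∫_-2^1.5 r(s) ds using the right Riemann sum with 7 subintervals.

Δs = 0.5.
Sum = 0.5·[0.4375 + 0.5 + 0.6875 + 1 + 1.4375 + 2 + 2.6875] = 4.375.

4.375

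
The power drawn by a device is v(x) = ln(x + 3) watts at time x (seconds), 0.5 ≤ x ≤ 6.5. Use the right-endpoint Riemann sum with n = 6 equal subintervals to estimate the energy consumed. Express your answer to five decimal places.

Δx = (6.5 − 0.5)/6 = 1.
Right endpoints: 1.5, 2.5, 3.5, 4.5, 5.5, 6.5.
v(1.5) ≈ 1.50408, v(2.5) ≈ 1.70475, v(3.5) ≈ 1.87180, v(4.5) ≈ 2.01490, v(5.5) ≈ 2.14007, v(6.5) ≈ 2.25129.
Sum = Δx · [v(1.5) + v(2.5) + v(3.5) + ...].
Sum ≈ 11.48689.

11.48689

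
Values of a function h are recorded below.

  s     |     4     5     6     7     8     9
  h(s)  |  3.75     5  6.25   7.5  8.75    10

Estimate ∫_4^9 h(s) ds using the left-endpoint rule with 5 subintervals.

31.25

Δs = 1.
Sum = 1·[3.75 + 5 + 6.25 + 7.5 + 8.75] = 31.25.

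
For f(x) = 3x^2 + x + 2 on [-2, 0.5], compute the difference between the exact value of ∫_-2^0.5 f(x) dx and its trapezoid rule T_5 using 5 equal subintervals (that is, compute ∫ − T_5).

-0.3125

Exact integral: ∫_-2^0.5 f(x) dx = 11.25.
T_5 = 11.5625.
Error = 11.25 − 11.5625 = -0.3125.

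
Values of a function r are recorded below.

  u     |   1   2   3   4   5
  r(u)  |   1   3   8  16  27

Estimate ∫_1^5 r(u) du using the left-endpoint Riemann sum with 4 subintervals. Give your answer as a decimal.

28

Δu = 1.
Sum = 1·[1 + 3 + 8 + 16] = 28.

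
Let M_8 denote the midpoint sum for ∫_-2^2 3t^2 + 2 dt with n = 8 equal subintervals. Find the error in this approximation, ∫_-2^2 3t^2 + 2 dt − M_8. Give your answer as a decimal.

0.25

Exact integral: ∫_-2^2 f(t) dt = 24.
M_8 = 23.75.
Error = 24 − 23.75 = 0.25.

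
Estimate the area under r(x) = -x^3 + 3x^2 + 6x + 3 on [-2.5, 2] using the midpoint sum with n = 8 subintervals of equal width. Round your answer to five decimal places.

35.69568

Δx = (2 − (-2.5))/8 = 0.5625.
Midpoints: -2.21875, -1.65625, -1.09375, -0.53125, 0.03125, 0.59375, 1.15625, 1.71875.
r(-2.21875) = 503927/32768, r(-1.65625) = 191213/32768, r(-1.09375) = 43739/32768, r(-0.53125) = 26513/32768, r(0.03125) = 104543/32768, r(0.59375) = 242837/32768, r(1.15625) = 406403/32768, r(1.71875) = 560249/32768.
Sum = Δx · [r(-2.21875) + r(-1.65625) + r(-1.09375) + ...].
Sum ≈ 35.69568.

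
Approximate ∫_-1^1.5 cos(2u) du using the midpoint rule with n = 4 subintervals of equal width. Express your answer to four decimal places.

Δu = (1.5 − (-1))/4 = 0.625.
Midpoints: -0.6875, -0.0625, 0.5625, 1.1875.
f(-0.6875) ≈ 0.1945, f(-0.0625) ≈ 0.9922, f(0.5625) ≈ 0.4312, f(1.1875) ≈ -0.7203.
Sum = Δu · [f(-0.6875) + f(-0.0625) + f(0.5625) + f(1.1875)].
Sum ≈ 0.5610.

0.5610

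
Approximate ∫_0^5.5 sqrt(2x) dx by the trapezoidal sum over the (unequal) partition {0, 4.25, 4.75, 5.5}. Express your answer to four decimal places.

Subinterval widths: 4.25, 0.5, 0.75.
f(0) ≈ 0.0000, f(4.25) ≈ 2.9155, f(4.75) ≈ 3.0822, f(5.5) ≈ 3.3166.
On each subinterval the trapezoid contributes (Δx_i/2)·[f(x_{i-1}) + f(x_i)].
Sum ≈ 10.0944.

10.0944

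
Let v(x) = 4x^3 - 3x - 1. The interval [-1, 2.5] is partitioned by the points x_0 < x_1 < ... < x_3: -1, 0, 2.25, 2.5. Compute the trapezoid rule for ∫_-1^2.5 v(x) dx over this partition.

Subinterval widths: 1, 2.25, 0.25.
v(-1) = -2, v(0) = -1, v(2.25) = 37.8125, v(2.5) = 54.
On each subinterval the trapezoid contributes (Δx_i/2)·[v(x_{i-1}) + v(x_i)].
Sum = 51.390625.

51.390625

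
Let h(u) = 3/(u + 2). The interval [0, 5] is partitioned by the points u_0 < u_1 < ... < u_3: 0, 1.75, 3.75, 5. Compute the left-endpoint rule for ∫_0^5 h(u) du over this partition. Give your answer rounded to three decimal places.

4.877

Subinterval widths: 1.75, 2, 1.25.
Left endpoints: 0, 1.75, 3.75.
h(0) = 1.5, h(1.75) = 0.8, h(3.75) = 12/23.
Sum = Σ Δu_i · h(u_i).
Sum ≈ 4.877.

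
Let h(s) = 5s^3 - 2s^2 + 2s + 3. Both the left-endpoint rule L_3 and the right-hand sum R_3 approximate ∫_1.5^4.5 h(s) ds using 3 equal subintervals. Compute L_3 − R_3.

-408.75

L_3 = 291.875.
R_3 = 700.625.
L_3 − R_3 = -408.75.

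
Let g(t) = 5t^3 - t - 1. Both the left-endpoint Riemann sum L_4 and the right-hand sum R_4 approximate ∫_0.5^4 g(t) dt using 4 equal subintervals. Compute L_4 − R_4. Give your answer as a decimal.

-276.390625

L_4 ≈ 185.424805.
R_4 ≈ 461.815430.
L_4 − R_4 = -276.390625.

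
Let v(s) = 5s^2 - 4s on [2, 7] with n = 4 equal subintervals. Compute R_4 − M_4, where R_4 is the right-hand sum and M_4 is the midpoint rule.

R_4 = 602.96875.
M_4 = 465.078125.
R_4 − M_4 = 137.890625.

137.890625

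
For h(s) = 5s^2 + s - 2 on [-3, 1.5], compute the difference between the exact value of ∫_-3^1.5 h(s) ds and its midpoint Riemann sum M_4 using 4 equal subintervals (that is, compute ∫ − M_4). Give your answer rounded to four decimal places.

Exact integral: ∫_-3^1.5 h(s) ds = 38.25.
M_4 ≈ 35.876953.
Error ≈ 38.25 − 35.876953 ≈ 2.3730.

2.3730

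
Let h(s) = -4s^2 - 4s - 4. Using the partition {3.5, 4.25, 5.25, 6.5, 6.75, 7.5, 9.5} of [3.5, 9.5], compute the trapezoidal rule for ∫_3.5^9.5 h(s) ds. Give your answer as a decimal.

-1273.875

Subinterval widths: 0.75, 1, 1.25, 0.25, 0.75, 2.
h(3.5) = -67, h(4.25) = -93.25, h(5.25) = -135.25, h(6.5) = -199, h(6.75) = -213.25, h(7.5) = -259, h(9.5) = -403.
On each subinterval the trapezoid contributes (Δs_i/2)·[h(s_{i-1}) + h(s_i)].
Sum = -1273.875.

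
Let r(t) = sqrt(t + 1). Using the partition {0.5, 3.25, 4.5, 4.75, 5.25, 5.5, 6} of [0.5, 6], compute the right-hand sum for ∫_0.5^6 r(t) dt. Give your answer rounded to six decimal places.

Subinterval widths: 2.75, 1.25, 0.25, 0.5, 0.25, 0.5.
Right endpoints: 3.25, 4.5, 4.75, 5.25, 5.5, 6.
r(3.25) ≈ 2.061553, r(4.5) ≈ 2.345208, r(4.75) ≈ 2.397916, r(5.25) ≈ 2.500000, r(5.5) ≈ 2.549510, r(6) ≈ 2.645751.
Sum = Σ Δt_i · r(t_i).
Sum ≈ 12.410512.

12.410512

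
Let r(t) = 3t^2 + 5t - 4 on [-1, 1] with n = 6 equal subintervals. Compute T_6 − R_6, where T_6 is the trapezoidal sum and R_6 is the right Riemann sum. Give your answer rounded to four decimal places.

T_6 ≈ -5.888889.
R_6 ≈ -4.222222.
T_6 − R_6 ≈ -1.6667.

-1.6667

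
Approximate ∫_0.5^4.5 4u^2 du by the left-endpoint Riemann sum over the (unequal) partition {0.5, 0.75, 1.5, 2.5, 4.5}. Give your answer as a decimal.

60.9375

Subinterval widths: 0.25, 0.75, 1, 2.
Left endpoints: 0.5, 0.75, 1.5, 2.5.
f(0.5) = 1, f(0.75) = 2.25, f(1.5) = 9, f(2.5) = 25.
Sum = Σ Δu_i · f(u_i).
Sum = 60.9375.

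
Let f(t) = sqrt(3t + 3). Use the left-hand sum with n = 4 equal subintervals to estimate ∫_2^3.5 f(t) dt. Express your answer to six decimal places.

Δt = (3.5 − 2)/4 = 0.375.
Left endpoints: 2, 2.375, 2.75, 3.125.
f(2) ≈ 3.000000, f(2.375) ≈ 3.181981, f(2.75) ≈ 3.354102, f(3.125) ≈ 3.517812.
Sum = Δt · [f(2) + f(2.375) + f(2.75) + f(3.125)].
Sum ≈ 4.895210.

4.895210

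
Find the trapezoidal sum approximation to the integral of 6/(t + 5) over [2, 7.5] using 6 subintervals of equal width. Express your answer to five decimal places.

3.48478

Δt = (7.5 − 2)/6 = 11/12.
f(2) = 6/7, f(35/12) = 72/95, f(23/6) = 36/53, f(4.75) = 8/13, f(17/3) = 0.5625, f(79/12) = 72/139, f(7.5) = 0.48.
T_6 = (Δt/2)·[f(t_0) + 2f(t_1) + ... + 2f(t_{5}) + f(t_6)].
Sum ≈ 3.48478.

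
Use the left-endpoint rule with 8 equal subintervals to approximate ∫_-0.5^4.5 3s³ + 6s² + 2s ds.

391.640625

Δs = (4.5 − (-0.5))/8 = 0.625.
Left endpoints: -0.5, 0.125, 0.75, 1.375, 2, 2.625, 3.25, 3.875.
f(-0.5) = 0.125, f(0.125) = 179/512, f(0.75) = 6.140625, f(1.375) = 11209/512, f(2) = 52, f(2.625) = 51639/512, f(3.25) = 172.859375, f(3.875) = 139469/512.
Sum = Δs · [f(-0.5) + f(0.125) + f(0.75) + ...].
Sum = 391.640625.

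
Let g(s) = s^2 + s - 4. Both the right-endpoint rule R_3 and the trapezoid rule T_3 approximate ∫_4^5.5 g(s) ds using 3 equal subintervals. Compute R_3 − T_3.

R_3 = 39.25.
T_3 = 35.3125.
R_3 − T_3 = 3.9375.

3.9375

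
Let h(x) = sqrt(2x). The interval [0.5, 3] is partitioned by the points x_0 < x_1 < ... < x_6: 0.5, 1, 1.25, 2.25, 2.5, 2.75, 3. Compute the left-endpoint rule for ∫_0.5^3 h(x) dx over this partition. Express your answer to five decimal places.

4.11034

Subinterval widths: 0.5, 0.25, 1, 0.25, 0.25, 0.25.
Left endpoints: 0.5, 1, 1.25, 2.25, 2.5, 2.75.
h(0.5) ≈ 1.00000, h(1) ≈ 1.41421, h(1.25) ≈ 1.58114, h(2.25) ≈ 2.12132, h(2.5) ≈ 2.23607, h(2.75) ≈ 2.34521.
Sum = Σ Δx_i · h(x_i).
Sum ≈ 4.11034.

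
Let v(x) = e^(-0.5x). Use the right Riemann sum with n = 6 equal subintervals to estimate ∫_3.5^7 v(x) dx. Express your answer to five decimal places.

Δx = (7 − 3.5)/6 = 7/12.
Right endpoints: 49/12, 14/3, 5.25, 35/6, 77/12, 7.
v(49/12) ≈ 0.12981, v(14/3) ≈ 0.09697, v(5.25) ≈ 0.07244, v(35/6) ≈ 0.05411, v(77/12) ≈ 0.04042, v(7) ≈ 0.03020.
Sum = Δx · [v(49/12) + v(14/3) + v(5.25) + ...].
Sum ≈ 0.24731.

0.24731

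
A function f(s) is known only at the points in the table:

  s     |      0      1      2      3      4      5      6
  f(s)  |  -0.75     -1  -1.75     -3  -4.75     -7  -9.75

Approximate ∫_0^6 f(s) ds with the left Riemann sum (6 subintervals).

-18.25

Δs = 1.
Sum = 1·[(-0.75) + (-1) + (-1.75) + (-3) + (-4.75) + (-7)] = -18.25.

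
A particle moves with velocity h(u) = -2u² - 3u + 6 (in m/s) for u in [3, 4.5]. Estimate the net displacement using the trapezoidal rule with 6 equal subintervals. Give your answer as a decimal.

Δu = (4.5 − 3)/6 = 0.25.
h(3) = -21, h(3.25) = -24.875, h(3.5) = -29, h(3.75) = -33.375, h(4) = -38, h(4.25) = -42.875, h(4.5) = -48.
T_6 = (Δu/2)·[h(u_0) + 2h(u_1) + ... + 2h(u_{5}) + h(u_6)].
Sum = -50.65625.

-50.65625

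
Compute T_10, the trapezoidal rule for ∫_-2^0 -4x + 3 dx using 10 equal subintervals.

Δx = (0 − (-2))/10 = 0.2.
f(-2) = 11, f(-1.8) = 10.2, f(-1.6) = 9.4, f(-1.4) = 8.6, f(-1.2) = 7.8, f(-1) = 7, f(-0.8) = 6.2, f(-0.6) = 5.4, f(-0.4) = 4.6, f(-0.2) = 3.8, f(0) = 3.
T_10 = (Δx/2)·[f(x_0) + 2f(x_1) + ... + 2f(x_{9}) + f(x_10)].
Sum = 14.

14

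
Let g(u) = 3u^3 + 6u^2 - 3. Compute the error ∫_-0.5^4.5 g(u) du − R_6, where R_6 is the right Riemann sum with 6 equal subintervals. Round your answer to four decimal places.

Exact integral: ∫_-0.5^4.5 g(u) du = 475.
R_6 ≈ 652.951389.
Error ≈ 475 − 652.951389 ≈ -177.9514.

-177.9514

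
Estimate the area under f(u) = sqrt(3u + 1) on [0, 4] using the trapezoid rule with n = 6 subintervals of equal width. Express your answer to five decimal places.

Δu = (4 − 0)/6 = 2/3.
f(0) ≈ 1.00000, f(2/3) ≈ 1.73205, f(4/3) ≈ 2.23607, f(2) ≈ 2.64575, f(8/3) ≈ 3.00000, f(10/3) ≈ 3.31662, f(4) ≈ 3.60555.
T_6 = (Δu/2)·[f(u_0) + 2f(u_1) + ... + 2f(u_{5}) + f(u_6)].
Sum ≈ 10.15551.

10.15551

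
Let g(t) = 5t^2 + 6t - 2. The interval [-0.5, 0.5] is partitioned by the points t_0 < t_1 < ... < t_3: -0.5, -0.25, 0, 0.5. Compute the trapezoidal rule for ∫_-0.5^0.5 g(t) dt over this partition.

-1.453125

Subinterval widths: 0.25, 0.25, 0.5.
g(-0.5) = -3.75, g(-0.25) = -3.1875, g(0) = -2, g(0.5) = 2.25.
On each subinterval the trapezoid contributes (Δt_i/2)·[g(t_{i-1}) + g(t_i)].
Sum = -1.453125.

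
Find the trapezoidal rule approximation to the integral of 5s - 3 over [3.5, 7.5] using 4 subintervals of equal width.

98

Δs = (7.5 − 3.5)/4 = 1.
f(3.5) = 14.5, f(4.5) = 19.5, f(5.5) = 24.5, f(6.5) = 29.5, f(7.5) = 34.5.
T_4 = (Δs/2)·[f(s_0) + 2f(s_1) + 2f(s_2) + 2f(s_3) + f(s_4)].
Sum = 98.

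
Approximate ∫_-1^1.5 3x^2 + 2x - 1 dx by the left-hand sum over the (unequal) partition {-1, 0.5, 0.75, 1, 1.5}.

Subinterval widths: 1.5, 0.25, 0.25, 0.5.
Left endpoints: -1, 0.5, 0.75, 1.
f(-1) = 0, f(0.5) = 0.75, f(0.75) = 2.1875, f(1) = 4.
Sum = Σ Δx_i · f(x_i).
Sum = 2.734375.

2.734375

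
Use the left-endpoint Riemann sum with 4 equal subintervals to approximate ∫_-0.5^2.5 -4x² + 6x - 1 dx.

-4.875

Δx = (2.5 − (-0.5))/4 = 0.75.
Left endpoints: -0.5, 0.25, 1, 1.75.
f(-0.5) = -5, f(0.25) = 0.25, f(1) = 1, f(1.75) = -2.75.
Sum = Δx · [f(-0.5) + f(0.25) + f(1) + f(1.75)].
Sum = -4.875.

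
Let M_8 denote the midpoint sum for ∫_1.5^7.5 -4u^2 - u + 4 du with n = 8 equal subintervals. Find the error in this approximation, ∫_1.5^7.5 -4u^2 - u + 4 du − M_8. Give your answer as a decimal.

Exact integral: ∫_1.5^7.5 f(u) du = -561.
M_8 = -559.875.
Error = -561 − (-559.875) = -1.125.

-1.125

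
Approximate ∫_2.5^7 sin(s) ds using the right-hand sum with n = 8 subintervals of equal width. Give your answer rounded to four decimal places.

-1.4974

Δs = (7 − 2.5)/8 = 0.5625.
Right endpoints: 3.0625, 3.625, 4.1875, 4.75, 5.3125, 5.875, 6.4375, 7.
f(3.0625) ≈ 0.0790, f(3.625) ≈ -0.4648, f(4.1875) ≈ -0.8654, f(4.75) ≈ -0.9993, f(5.3125) ≈ -0.8253, f(5.875) ≈ -0.3969, f(6.4375) ≈ 0.1537, f(7) ≈ 0.6570.
Sum = Δs · [f(3.0625) + f(3.625) + f(4.1875) + ...].
Sum ≈ -1.4974.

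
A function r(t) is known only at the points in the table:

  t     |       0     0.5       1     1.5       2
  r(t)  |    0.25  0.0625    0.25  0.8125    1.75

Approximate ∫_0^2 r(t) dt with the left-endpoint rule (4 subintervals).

0.6875

Δt = 0.5.
Sum = 0.5·[0.25 + 0.0625 + 0.25 + 0.8125] = 0.6875.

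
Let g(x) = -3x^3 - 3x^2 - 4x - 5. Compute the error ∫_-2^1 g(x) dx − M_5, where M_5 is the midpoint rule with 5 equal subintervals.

Exact integral: ∫_-2^1 g(x) dx = -6.75.
M_5 = -6.885.
Error = -6.75 − (-6.885) = 0.135.

0.135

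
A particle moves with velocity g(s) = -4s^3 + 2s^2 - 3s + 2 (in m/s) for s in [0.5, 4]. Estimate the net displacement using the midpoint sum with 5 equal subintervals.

Δs = (4 − 0.5)/5 = 0.7.
Midpoints: 0.85, 1.55, 2.25, 2.95, 3.65.
g(0.85) = -1.5615, g(1.55) = -12.7405, g(2.25) = -40.1875, g(2.95) = -92.1345, g(3.65) = -176.8135.
Sum = Δs · [g(0.85) + g(1.55) + g(2.25) + g(2.95) + g(3.65)].
Sum = -226.40625.

-226.40625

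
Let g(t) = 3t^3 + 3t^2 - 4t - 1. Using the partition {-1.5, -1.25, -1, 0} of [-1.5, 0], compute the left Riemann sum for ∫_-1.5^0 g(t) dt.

Subinterval widths: 0.25, 0.25, 1.
Left endpoints: -1.5, -1.25, -1.
g(-1.5) = 1.625, g(-1.25) = 2.828125, g(-1) = 3.
Sum = Σ Δt_i · g(t_i).
Sum = 4.11328125.

4.11328125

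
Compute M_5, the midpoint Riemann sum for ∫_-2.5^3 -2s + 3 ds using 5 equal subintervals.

Δs = (3 − (-2.5))/5 = 1.1.
Midpoints: -1.95, -0.85, 0.25, 1.35, 2.45.
f(-1.95) = 6.9, f(-0.85) = 4.7, f(0.25) = 2.5, f(1.35) = 0.3, f(2.45) = -1.9.
Sum = Δs · [f(-1.95) + f(-0.85) + f(0.25) + f(1.35) + f(2.45)].
Sum = 13.75.

13.75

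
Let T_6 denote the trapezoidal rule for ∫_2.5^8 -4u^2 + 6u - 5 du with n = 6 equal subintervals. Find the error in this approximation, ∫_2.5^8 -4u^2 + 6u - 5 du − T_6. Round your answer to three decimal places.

Exact integral: ∫_2.5^8 f(u) du ≈ -516.08333.
T_6 ≈ -519.16435.
Error ≈ -516.08333 − (-519.16435) ≈ 3.081.

3.081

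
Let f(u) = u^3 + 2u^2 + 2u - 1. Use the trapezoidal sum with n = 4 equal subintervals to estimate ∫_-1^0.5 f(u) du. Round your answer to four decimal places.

-1.6904

Δu = (0.5 − (-1))/4 = 0.375.
f(-1) = -2, f(-0.625) = -877/512, f(-0.25) = -1.390625, f(0.125) = -367/512, f(0.5) = 0.625.
T_4 = (Δu/2)·[f(u_0) + 2f(u_1) + 2f(u_2) + 2f(u_3) + f(u_4)].
Sum ≈ -1.6904.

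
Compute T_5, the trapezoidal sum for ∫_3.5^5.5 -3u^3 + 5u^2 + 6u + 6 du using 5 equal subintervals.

-303.81

Δu = (5.5 − 3.5)/5 = 0.4.
f(3.5) = -40.375, f(3.9) = -72.507, f(4.3) = -114.271, f(4.7) = -166.819, f(5.1) = -231.303, f(5.5) = -308.875.
T_5 = (Δu/2)·[f(u_0) + 2f(u_1) + ... + 2f(u_{4}) + f(u_5)].
Sum = -303.81.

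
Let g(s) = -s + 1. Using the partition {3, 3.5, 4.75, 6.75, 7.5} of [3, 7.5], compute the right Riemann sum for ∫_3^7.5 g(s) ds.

-22.3125

Subinterval widths: 0.5, 1.25, 2, 0.75.
Right endpoints: 3.5, 4.75, 6.75, 7.5.
g(3.5) = -2.5, g(4.75) = -3.75, g(6.75) = -5.75, g(7.5) = -6.5.
Sum = Σ Δs_i · g(s_i).
Sum = -22.3125.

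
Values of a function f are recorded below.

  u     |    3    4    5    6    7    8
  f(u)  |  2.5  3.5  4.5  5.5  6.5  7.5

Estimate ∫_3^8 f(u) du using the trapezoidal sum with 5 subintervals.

25

Δu = 1.
T_5 = (1/2)·[2.5 + 2·3.5 + 2·4.5 + 2·5.5 + 2·6.5 + 7.5] = 25.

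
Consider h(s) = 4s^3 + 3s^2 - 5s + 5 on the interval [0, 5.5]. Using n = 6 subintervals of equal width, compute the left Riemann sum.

Δs = (5.5 − 0)/6 = 11/12.
Left endpoints: 0, 11/12, 11/6, 2.75, 11/3, 55/12.
h(0) = 5, h(11/12) = 325/54, h(11/6) = 3301/108, h(2.75) = 97.125, h(11/3) = 6053/27, h(55/12) = 46465/108.
Sum = Δs · [h(0) + h(11/12) + h(11/6) + ...].
Sum = 727.03125.

727.03125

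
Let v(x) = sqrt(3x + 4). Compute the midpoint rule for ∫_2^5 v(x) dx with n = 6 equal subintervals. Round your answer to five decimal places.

Δx = (5 − 2)/6 = 0.5.
Midpoints: 2.25, 2.75, 3.25, 3.75, 4.25, 4.75.
v(2.25) ≈ 3.27872, v(2.75) ≈ 3.50000, v(3.25) ≈ 3.70810, v(3.75) ≈ 3.90512, v(4.25) ≈ 4.09268, v(4.75) ≈ 4.27200.
Sum = Δx · [v(2.25) + v(2.75) + v(3.25) + ...].
Sum ≈ 11.37831.

11.37831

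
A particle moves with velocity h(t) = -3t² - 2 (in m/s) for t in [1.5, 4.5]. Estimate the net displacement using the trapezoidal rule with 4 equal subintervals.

Δt = (4.5 − 1.5)/4 = 0.75.
h(1.5) = -8.75, h(2.25) = -17.1875, h(3) = -29, h(3.75) = -44.1875, h(4.5) = -62.75.
T_4 = (Δt/2)·[h(t_0) + 2h(t_1) + 2h(t_2) + 2h(t_3) + h(t_4)].
Sum = -94.59375.

-94.59375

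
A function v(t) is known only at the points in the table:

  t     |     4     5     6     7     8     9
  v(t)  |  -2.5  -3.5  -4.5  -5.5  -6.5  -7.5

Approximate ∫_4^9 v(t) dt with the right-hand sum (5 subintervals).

Δt = 1.
Sum = 1·[(-3.5) + (-4.5) + (-5.5) + (-6.5) + (-7.5)] = -27.5.

-27.5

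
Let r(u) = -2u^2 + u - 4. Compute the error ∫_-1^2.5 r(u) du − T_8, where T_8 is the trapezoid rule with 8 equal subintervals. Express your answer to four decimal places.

0.2233

Exact integral: ∫_-1^2.5 r(u) du ≈ -22.458333.
T_8 ≈ -22.681641.
Error ≈ -22.458333 − (-22.681641) ≈ 0.2233.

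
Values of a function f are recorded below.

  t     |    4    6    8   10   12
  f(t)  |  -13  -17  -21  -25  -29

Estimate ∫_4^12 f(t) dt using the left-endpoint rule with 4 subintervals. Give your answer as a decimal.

Δt = 2.
Sum = 2·[(-13) + (-17) + (-21) + (-25)] = -152.

-152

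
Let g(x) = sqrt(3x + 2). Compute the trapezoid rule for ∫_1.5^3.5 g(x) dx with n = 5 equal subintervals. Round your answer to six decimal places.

6.136117

Δx = (3.5 − 1.5)/5 = 0.4.
g(1.5) ≈ 2.549510, g(1.9) ≈ 2.774887, g(2.3) ≈ 2.983287, g(2.7) ≈ 3.178050, g(3.1) ≈ 3.361547, g(3.5) ≈ 3.535534.
T_5 = (Δx/2)·[g(x_0) + 2g(x_1) + ... + 2g(x_{4}) + g(x_5)].
Sum ≈ 6.136117.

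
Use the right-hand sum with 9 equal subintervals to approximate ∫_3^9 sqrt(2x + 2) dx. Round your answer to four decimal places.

Δx = (9 − 3)/9 = 2/3.
Right endpoints: 11/3, 13/3, 5, 17/3, 19/3, 7, 23/3, 25/3, 9.
f(11/3) ≈ 3.0551, f(13/3) ≈ 3.2660, f(5) ≈ 3.4641, f(17/3) ≈ 3.6515, f(19/3) ≈ 3.8297, f(7) ≈ 4.0000, f(23/3) ≈ 4.1633, f(25/3) ≈ 4.3205, f(9) ≈ 4.4721.
Sum = Δx · [f(11/3) + f(13/3) + f(5) + ...].
Sum ≈ 22.8149.

22.8149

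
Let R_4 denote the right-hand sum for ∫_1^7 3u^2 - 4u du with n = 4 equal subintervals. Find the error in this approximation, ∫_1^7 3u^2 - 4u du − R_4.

-96.75

Exact integral: ∫_1^7 f(u) du = 246.
R_4 = 342.75.
Error = 246 − 342.75 = -96.75.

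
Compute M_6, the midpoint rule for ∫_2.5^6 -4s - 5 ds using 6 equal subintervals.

-77

Δs = (6 − 2.5)/6 = 7/12.
Midpoints: 67/24, 3.375, 95/24, 109/24, 5.125, 137/24.
f(67/24) = -97/6, f(3.375) = -18.5, f(95/24) = -125/6, f(109/24) = -139/6, f(5.125) = -25.5, f(137/24) = -167/6.
Sum = Δs · [f(67/24) + f(3.375) + f(95/24) + ...].
Sum = -77.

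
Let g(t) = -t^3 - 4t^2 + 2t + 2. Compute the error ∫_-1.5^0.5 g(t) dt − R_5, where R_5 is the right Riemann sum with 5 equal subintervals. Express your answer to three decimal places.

-1.567

Exact integral: ∫_-1.5^0.5 g(t) dt ≈ -1.41667.
R_5 = 0.15.
Error ≈ -1.41667 − 0.15 ≈ -1.567.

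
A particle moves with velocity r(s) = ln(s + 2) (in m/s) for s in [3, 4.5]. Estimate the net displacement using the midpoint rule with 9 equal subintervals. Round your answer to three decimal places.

Δs = (4.5 − 3)/9 = 1/6.
Midpoints: 37/12, 3.25, 41/12, 43/12, 3.75, 47/12, 49/12, 4.25, 53/12.
r(37/12) ≈ 1.626, r(3.25) ≈ 1.658, r(41/12) ≈ 1.689, r(43/12) ≈ 1.720, r(3.75) ≈ 1.749, r(47/12) ≈ 1.778, r(49/12) ≈ 1.806, r(4.25) ≈ 1.833, r(53/12) ≈ 1.859.
Sum = Δs · [r(37/12) + r(3.25) + r(41/12) + ...].
Sum ≈ 2.620.

2.620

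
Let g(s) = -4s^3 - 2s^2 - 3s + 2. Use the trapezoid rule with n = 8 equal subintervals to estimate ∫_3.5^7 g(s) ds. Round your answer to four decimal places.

-2506.4033

Δs = (7 − 3.5)/8 = 0.4375.
g(3.5) = -204.5, g(3.9375) = -291847/1024, g(4.375) = -384.3671875, g(4.8125) = -516701/1024, g(5.25) = -647.6875, g(5.6875) = -835243/1024, g(6.125) = -1010.5390625, g(6.5625) = -1263937/1024, g(7) = -1489.
T_8 = (Δs/2)·[g(s_0) + 2g(s_1) + ... + 2g(s_{7}) + g(s_8)].
Sum ≈ -2506.4033.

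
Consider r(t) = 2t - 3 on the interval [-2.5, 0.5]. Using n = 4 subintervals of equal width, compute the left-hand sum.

Δt = (0.5 − (-2.5))/4 = 0.75.
Left endpoints: -2.5, -1.75, -1, -0.25.
r(-2.5) = -8, r(-1.75) = -6.5, r(-1) = -5, r(-0.25) = -3.5.
Sum = Δt · [r(-2.5) + r(-1.75) + r(-1) + r(-0.25)].
Sum = -17.25.

-17.25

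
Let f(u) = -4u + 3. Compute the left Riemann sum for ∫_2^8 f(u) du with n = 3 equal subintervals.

-78

Δu = (8 − 2)/3 = 2.
Left endpoints: 2, 4, 6.
f(2) = -5, f(4) = -13, f(6) = -21.
Sum = Δu · [f(2) + f(4) + f(6)].
Sum = -78.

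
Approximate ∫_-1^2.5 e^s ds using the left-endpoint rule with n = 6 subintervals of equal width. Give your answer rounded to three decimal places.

Δs = (2.5 − (-1))/6 = 7/12.
Left endpoints: -1, -5/12, 1/6, 0.75, 4/3, 23/12.
f(-1) ≈ 0.368, f(-5/12) ≈ 0.659, f(1/6) ≈ 1.181, f(0.75) ≈ 2.117, f(4/3) ≈ 3.794, f(23/12) ≈ 6.798.
Sum = Δs · [f(-1) + f(-5/12) + f(1/6) + ...].
Sum ≈ 8.702.

8.702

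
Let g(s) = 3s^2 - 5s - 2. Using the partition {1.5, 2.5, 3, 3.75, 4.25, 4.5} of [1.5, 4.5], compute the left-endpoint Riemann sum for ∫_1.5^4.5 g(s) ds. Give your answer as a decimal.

25.328125

Subinterval widths: 1, 0.5, 0.75, 0.5, 0.25.
Left endpoints: 1.5, 2.5, 3, 3.75, 4.25.
g(1.5) = -2.75, g(2.5) = 4.25, g(3) = 10, g(3.75) = 21.4375, g(4.25) = 30.9375.
Sum = Σ Δs_i · g(s_i).
Sum = 25.328125.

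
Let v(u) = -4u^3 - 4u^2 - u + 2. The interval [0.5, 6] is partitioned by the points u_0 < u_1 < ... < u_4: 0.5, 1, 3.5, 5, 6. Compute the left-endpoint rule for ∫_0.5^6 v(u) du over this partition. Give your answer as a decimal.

Subinterval widths: 0.5, 2.5, 1.5, 1.
Left endpoints: 0.5, 1, 3.5, 5.
v(0.5) = 0, v(1) = -7, v(3.5) = -222, v(5) = -603.
Sum = Σ Δu_i · v(u_i).
Sum = -953.5.

-953.5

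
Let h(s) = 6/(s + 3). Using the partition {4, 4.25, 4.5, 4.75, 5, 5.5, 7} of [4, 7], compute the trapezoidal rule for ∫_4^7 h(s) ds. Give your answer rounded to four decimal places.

Subinterval widths: 0.25, 0.25, 0.25, 0.25, 0.5, 1.5.
h(4) = 6/7, h(4.25) = 24/29, h(4.5) = 0.8, h(4.75) = 24/31, h(5) = 0.75, h(5.5) = 12/17, h(7) = 0.6.
On each subinterval the trapezoid contributes (Δs_i/2)·[h(s_{i-1}) + h(s_i)].
Sum ≈ 2.1447.

2.1447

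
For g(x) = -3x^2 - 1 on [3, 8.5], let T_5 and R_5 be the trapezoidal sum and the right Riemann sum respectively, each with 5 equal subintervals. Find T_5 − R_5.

104.3625

T_5 = -595.9525.
R_5 = -700.315.
T_5 − R_5 = 104.3625.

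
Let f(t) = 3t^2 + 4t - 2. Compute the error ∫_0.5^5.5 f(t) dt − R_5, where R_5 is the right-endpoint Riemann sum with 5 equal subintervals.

Exact integral: ∫_0.5^5.5 f(t) dt = 216.25.
R_5 = 273.75.
Error = 216.25 − 273.75 = -57.5.

-57.5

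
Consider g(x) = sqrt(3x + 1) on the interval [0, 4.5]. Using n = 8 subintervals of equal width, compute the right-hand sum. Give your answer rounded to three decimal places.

Δx = (4.5 − 0)/8 = 0.5625.
Right endpoints: 0.5625, 1.125, 1.6875, 2.25, 2.8125, 3.375, 3.9375, 4.5.
g(0.5625) ≈ 1.639, g(1.125) ≈ 2.092, g(1.6875) ≈ 2.462, g(2.25) ≈ 2.784, g(2.8125) ≈ 3.072, g(3.375) ≈ 3.335, g(3.9375) ≈ 3.579, g(4.5) ≈ 3.808.
Sum = Δx · [g(0.5625) + g(1.125) + g(1.6875) + ...].
Sum ≈ 12.809.

12.809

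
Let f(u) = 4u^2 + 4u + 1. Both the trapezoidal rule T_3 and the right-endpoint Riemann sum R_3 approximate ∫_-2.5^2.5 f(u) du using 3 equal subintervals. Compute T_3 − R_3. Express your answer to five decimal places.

T_3 ≈ 55.9259259.
R_3 ≈ 72.5925926.
T_3 − R_3 ≈ -16.66667.

-16.66667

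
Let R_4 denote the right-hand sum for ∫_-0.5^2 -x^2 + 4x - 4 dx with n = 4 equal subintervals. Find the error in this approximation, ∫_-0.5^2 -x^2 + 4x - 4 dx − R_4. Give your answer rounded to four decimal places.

-1.7904

Exact integral: ∫_-0.5^2 f(x) dx ≈ -5.208333.
R_4 = -3.41796875.
Error ≈ -5.208333 − (-3.41796875) ≈ -1.7904.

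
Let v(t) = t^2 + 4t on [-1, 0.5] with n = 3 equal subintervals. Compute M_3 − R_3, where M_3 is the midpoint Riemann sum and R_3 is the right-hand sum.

-1.40625

M_3 = -1.15625.
R_3 = 0.25.
M_3 − R_3 = -1.40625.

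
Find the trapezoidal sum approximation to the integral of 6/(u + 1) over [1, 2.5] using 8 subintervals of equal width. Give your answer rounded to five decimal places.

3.36065

Δu = (2.5 − 1)/8 = 0.1875.
f(1) = 3, f(1.1875) = 96/35, f(1.375) = 48/19, f(1.5625) = 96/41, f(1.75) = 24/11, f(1.9375) = 96/47, f(2.125) = 1.92, f(2.3125) = 96/53, f(2.5) = 12/7.
T_8 = (Δu/2)·[f(u_0) + 2f(u_1) + ... + 2f(u_{7}) + f(u_8)].
Sum ≈ 3.36065.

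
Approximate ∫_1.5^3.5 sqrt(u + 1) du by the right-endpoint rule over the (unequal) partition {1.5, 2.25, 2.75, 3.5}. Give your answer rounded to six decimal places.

3.911318

Subinterval widths: 0.75, 0.5, 0.75.
Right endpoints: 2.25, 2.75, 3.5.
f(2.25) ≈ 1.802776, f(2.75) ≈ 1.936492, f(3.5) ≈ 2.121320.
Sum = Σ Δu_i · f(u_i).
Sum ≈ 3.911318.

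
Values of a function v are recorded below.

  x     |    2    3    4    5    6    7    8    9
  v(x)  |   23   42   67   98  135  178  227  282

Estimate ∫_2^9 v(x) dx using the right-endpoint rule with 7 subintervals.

1029

Δx = 1.
Sum = 1·[42 + 67 + 98 + 135 + 178 + 227 + 282] = 1029.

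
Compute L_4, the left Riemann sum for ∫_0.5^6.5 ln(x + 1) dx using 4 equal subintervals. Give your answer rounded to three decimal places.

Δx = (6.5 − 0.5)/4 = 1.5.
Left endpoints: 0.5, 2, 3.5, 5.
f(0.5) ≈ 0.405, f(2) ≈ 1.099, f(3.5) ≈ 1.504, f(5) ≈ 1.792.
Sum = Δx · [f(0.5) + f(2) + f(3.5) + f(5)].
Sum ≈ 7.200.

7.200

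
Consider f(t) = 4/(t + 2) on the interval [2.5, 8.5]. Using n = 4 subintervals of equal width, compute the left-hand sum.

Δt = (8.5 − 2.5)/4 = 1.5.
Left endpoints: 2.5, 4, 5.5, 7.
f(2.5) = 8/9, f(4) = 2/3, f(5.5) = 8/15, f(7) = 4/9.
Sum = Δt · [f(2.5) + f(4) + f(5.5) + f(7)].
Sum = 3.8.

3.8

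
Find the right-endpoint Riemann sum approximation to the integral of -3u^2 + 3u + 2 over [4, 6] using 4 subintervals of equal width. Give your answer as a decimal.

Δu = (6 − 4)/4 = 0.5.
Right endpoints: 4.5, 5, 5.5, 6.
f(4.5) = -45.25, f(5) = -58, f(5.5) = -72.25, f(6) = -88.
Sum = Δu · [f(4.5) + f(5) + f(5.5) + f(6)].
Sum = -131.75.

-131.75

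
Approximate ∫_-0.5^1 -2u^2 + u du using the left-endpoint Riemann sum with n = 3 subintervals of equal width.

Δu = (1 − (-0.5))/3 = 0.5.
Left endpoints: -0.5, 0, 0.5.
f(-0.5) = -1, f(0) = 0, f(0.5) = 0.
Sum = Δu · [f(-0.5) + f(0) + f(0.5)].
Sum = -0.5.

-0.5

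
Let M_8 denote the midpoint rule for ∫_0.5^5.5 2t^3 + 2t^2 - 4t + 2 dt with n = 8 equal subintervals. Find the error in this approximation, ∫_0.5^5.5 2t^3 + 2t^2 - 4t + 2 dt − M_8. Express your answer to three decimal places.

Exact integral: ∫_0.5^5.5 f(t) dt ≈ 518.33333.
M_8 = 515.078125.
Error ≈ 518.33333 − 515.078125 ≈ 3.255.

3.255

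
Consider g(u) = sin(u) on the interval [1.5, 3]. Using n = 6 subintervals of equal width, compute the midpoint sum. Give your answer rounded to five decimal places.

1.06350

Δu = (3 − 1.5)/6 = 0.25.
Midpoints: 1.625, 1.875, 2.125, 2.375, 2.625, 2.875.
g(1.625) ≈ 0.99853, g(1.875) ≈ 0.95409, g(2.125) ≈ 0.85032, g(2.375) ≈ 0.69369, g(2.625) ≈ 0.49392, g(2.875) ≈ 0.26345.
Sum = Δu · [g(1.625) + g(1.875) + g(2.125) + ...].
Sum ≈ 1.06350.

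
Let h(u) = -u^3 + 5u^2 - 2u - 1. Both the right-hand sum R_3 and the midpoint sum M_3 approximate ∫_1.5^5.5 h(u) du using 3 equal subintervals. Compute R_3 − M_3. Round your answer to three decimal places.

-30.444

R_3 ≈ -15.01852.
M_3 ≈ 15.42593.
R_3 − M_3 ≈ -30.444.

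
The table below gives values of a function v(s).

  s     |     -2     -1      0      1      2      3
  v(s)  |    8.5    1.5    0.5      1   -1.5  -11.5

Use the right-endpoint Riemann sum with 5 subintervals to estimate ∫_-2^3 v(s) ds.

Δs = 1.
Sum = 1·[1.5 + 0.5 + 1 + (-1.5) + (-11.5)] = -10.

-10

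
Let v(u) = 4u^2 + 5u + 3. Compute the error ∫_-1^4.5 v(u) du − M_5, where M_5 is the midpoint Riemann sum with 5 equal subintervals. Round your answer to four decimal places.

2.2183

Exact integral: ∫_-1^4.5 v(u) du ≈ 187.458333.
M_5 = 185.24.
Error ≈ 187.458333 − 185.24 ≈ 2.2183.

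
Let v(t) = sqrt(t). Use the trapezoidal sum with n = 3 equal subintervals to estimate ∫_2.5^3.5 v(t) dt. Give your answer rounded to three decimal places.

1.730

Δt = (3.5 − 2.5)/3 = 1/3.
v(2.5) ≈ 1.581, v(17/6) ≈ 1.683, v(19/6) ≈ 1.780, v(3.5) ≈ 1.871.
T_3 = (Δt/2)·[v(t_0) + 2v(t_1) + 2v(t_2) + v(t_3)].
Sum ≈ 1.730.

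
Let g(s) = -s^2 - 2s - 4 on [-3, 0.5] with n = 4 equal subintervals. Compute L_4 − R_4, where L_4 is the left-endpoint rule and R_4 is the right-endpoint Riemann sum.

L_4 = -15.50390625.
R_4 = -13.97265625.
L_4 − R_4 = -1.53125.

-1.53125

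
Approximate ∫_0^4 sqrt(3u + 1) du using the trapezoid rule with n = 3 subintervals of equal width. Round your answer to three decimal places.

10.052

Δu = (4 − 0)/3 = 4/3.
f(0) ≈ 1.000, f(4/3) ≈ 2.236, f(8/3) ≈ 3.000, f(4) ≈ 3.606.
T_3 = (Δu/2)·[f(u_0) + 2f(u_1) + 2f(u_2) + f(u_3)].
Sum ≈ 10.052.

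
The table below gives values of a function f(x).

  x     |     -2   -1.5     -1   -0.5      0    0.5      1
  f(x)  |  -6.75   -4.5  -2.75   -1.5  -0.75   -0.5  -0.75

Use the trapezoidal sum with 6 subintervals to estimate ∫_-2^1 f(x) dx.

-6.875

Δx = 0.5.
T_6 = (0.5/2)·[(-6.75) + 2·(-4.5) + 2·(-2.75) + 2·(-1.5) + 2·(-0.75) + 2·(-0.5) + (-0.75)] = -6.875.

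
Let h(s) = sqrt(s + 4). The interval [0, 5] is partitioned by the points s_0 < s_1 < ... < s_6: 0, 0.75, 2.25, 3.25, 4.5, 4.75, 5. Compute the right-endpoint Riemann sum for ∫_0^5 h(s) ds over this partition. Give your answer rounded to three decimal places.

Subinterval widths: 0.75, 1.5, 1, 1.25, 0.25, 0.25.
Right endpoints: 0.75, 2.25, 3.25, 4.5, 4.75, 5.
h(0.75) ≈ 2.179, h(2.25) ≈ 2.500, h(3.25) ≈ 2.693, h(4.5) ≈ 2.915, h(4.75) ≈ 2.958, h(5) ≈ 3.000.
Sum = Σ Δs_i · h(s_i).
Sum ≈ 13.211.

13.211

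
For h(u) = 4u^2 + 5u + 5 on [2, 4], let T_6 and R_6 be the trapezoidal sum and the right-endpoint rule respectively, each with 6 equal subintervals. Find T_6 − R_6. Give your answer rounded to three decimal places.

T_6 ≈ 114.81481.
R_6 ≈ 124.48148.
T_6 − R_6 ≈ -9.667.

-9.667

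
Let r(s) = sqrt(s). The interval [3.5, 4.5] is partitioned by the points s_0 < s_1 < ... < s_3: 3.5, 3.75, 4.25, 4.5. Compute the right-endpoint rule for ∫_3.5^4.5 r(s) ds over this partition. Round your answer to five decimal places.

2.04523

Subinterval widths: 0.25, 0.5, 0.25.
Right endpoints: 3.75, 4.25, 4.5.
r(3.75) ≈ 1.93649, r(4.25) ≈ 2.06155, r(4.5) ≈ 2.12132.
Sum = Σ Δs_i · r(s_i).
Sum ≈ 2.04523.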